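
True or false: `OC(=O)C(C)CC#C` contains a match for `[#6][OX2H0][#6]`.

False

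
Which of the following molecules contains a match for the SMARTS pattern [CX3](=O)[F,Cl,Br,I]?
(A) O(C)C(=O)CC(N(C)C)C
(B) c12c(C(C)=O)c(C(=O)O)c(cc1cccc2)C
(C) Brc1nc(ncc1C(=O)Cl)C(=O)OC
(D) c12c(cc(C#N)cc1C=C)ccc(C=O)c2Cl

C

[CX3](=O)[F,Cl,Br,I] describes a carbonyl carbon bonded to a halogen (an acyl halide).
(A) has a methyl-ester group (-C(=O)OCH3) but the carbonyl is bonded to -O-C, not to a halogen.
(B) has a carboxylic acid group (-C(=O)OH) but the carbonyl is bonded to -OH, not to a halogen.
(C) contains an acyl chloride (-C(=O)Cl), which satisfies every atom and bond constraint.
(D) has a chloro substituent but the Cl is not on a carbonyl carbon.
So the answer is (C).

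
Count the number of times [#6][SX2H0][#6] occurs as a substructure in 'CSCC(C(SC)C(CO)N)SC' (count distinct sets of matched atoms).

3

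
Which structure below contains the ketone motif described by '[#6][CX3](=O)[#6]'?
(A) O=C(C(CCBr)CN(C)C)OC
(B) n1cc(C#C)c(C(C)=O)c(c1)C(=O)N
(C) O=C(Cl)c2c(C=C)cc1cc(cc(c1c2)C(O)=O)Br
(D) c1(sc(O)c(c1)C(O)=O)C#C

[#6][CX3](=O)[#6] describes a carbonyl carbon (no H) flanked by two carbons (a ketone).
(A) has a methyl-ester group (-C(=O)OCH3) but one neighbour of the carbonyl carbon is O, not C.
(B) contains an acetyl/ketone group (-C(=O)CH3), which satisfies every atom and bond constraint.
(C) has a carboxylic acid group (-C(=O)OH) but one neighbour of the carbonyl carbon is O, not C.
(D) has a carboxylic acid group (-C(=O)OH) but one neighbour of the carbonyl carbon is O, not C.
So the answer is (B).

B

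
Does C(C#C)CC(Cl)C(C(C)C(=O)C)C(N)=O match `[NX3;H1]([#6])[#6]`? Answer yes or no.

The pattern [NX3;H1]([#6])[#6] describes a trivalent nitrogen with one H, bonded to two carbons — a secondary amine.
The closest candidate here is a primary amide (-C(=O)NH2), but the -C(=O)NH2 nitrogen has H2, not H1. No other fragment satisfies the full query, so there is no match.

No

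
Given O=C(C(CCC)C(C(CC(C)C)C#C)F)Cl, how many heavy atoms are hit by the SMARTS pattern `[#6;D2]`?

The query [#6;D2] means: any carbon bonded to exactly two heavy atoms.
Check the 16 heavy atoms by environment: 4× C (D2) → match; 5× C (D3) → no; 4× C (D1) → no; 1× O (D1) → no; 1× Cl (D1) → no; 1× F (D1) → no.
That gives 4 matching atoms.

4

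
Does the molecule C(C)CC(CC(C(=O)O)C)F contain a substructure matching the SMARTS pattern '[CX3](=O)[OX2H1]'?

The pattern [CX3](=O)[OX2H1] describes an sp2 carbon double-bonded to O and single-bonded to an -OH oxygen — a carboxylic acid.
The molecule carries a carboxylic acid group (-C(=O)OH), whose atoms satisfy every constraint of the query, so the pattern matches.

Yes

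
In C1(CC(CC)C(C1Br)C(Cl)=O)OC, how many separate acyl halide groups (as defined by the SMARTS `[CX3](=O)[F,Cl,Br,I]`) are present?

[CX3](=O)[F,Cl,Br,I] is the SMARTS for an acyl halide: a carbonyl carbon bonded to a halogen.
Exactly one fragment in the molecule meets all constraints, giving 1 match.

1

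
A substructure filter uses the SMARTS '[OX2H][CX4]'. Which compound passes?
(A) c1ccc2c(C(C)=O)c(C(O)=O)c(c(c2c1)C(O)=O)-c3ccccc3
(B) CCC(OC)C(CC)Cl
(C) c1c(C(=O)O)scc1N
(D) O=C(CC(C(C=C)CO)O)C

D

[OX2H][CX4] describes a hydroxyl oxygen bound to an sp3 (X4) carbon (an aliphatic alcohol).
(A) has a carboxylic acid group (-C(=O)OH) but the -OH is on a CX3 carbonyl carbon, not a CX4 carbon.
(B) has a methoxy ether (-OCH3) but the oxygen has H0 (ether), not H1.
(C) has a carboxylic acid group (-C(=O)OH) but the -OH is on a CX3 carbonyl carbon, not a CX4 carbon.
(D) contains a hydroxyl group (-OH), which satisfies every atom and bond constraint.
So the answer is (D).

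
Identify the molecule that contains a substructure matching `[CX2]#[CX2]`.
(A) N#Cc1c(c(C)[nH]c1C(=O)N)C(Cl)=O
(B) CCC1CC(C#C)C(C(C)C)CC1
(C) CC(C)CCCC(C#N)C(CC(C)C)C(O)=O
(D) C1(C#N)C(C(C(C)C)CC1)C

B

[CX2]#[CX2] describes a carbon-carbon triple bond (an alkyne).
(A) has a nitrile (-C#N) but the triple bond is C#N, not C#C.
(B) contains an ethynyl group (-C#CH), which satisfies every atom and bond constraint.
(C) has a nitrile (-C#N) but the triple bond is C#N, not C#C.
(D) has a nitrile (-C#N) but the triple bond is C#N, not C#C.
So the answer is (B).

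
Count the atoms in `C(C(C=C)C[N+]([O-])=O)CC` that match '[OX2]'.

0

The query [OX2] means: aliphatic oxygen with two total connections — ether, hydroxyl, or ester single-bond O.
Check the 10 heavy atoms by environment: 5× C (X4) → no; 1× N (charge +1, X3) → no; 1× O (charge -1, X1) → no; 1× O (X1) → no; 2× C (X3) → no.
No environment satisfies the query, so 0 matching atoms.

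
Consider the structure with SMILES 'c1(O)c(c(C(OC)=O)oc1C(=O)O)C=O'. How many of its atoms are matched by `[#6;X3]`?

7

The query [#6;X3] means: any carbon (aromatic or not) with three total connections.
Check the 15 heavy atoms by environment: 1× o (aromatic, X2) → no; 4× c (aromatic, X3) → match; 3× C (X3) → match; 3× O (X1) → no; 3× O (X2) → no; 1× C (X4) → no.
Summing the matching environments: 4 + 3 = 7 matching atoms.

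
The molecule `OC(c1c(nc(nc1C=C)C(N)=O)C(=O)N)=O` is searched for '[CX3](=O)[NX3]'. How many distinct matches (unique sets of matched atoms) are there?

2

[CX3](=O)[NX3] is the SMARTS for an amide: a carbonyl carbon bonded to a trivalent nitrogen.
The molecule carries 2 separate instances of a primary amide (-C(=O)NH2) meeting every constraint; each maps to a distinct set of atoms, giving 2 matches.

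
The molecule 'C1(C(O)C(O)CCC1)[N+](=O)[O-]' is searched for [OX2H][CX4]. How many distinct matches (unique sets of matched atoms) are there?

[OX2H][CX4] is the SMARTS for an aliphatic alcohol: a hydroxyl oxygen bound to an sp3 (X4) carbon.
The molecule carries 2 separate instances of a hydroxyl group (-OH) meeting every constraint; each maps to a distinct set of atoms, giving 2 matches.

2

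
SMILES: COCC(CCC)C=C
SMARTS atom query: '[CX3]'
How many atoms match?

The query [CX3] means: C with X3: aliphatic carbon with exactly 3 total connections.
Check the 9 heavy atoms by environment: 6× C (X4) → no; 1× O (X2) → no; 2× C (X3) → match.
That gives 2 matching atoms.

2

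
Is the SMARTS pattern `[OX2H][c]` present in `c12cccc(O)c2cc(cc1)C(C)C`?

The pattern [OX2H][c] describes a hydroxyl oxygen attached to an aromatic carbon — a phenol.
The molecule carries a hydroxyl group (-OH), whose atoms satisfy every constraint of the query, so the pattern matches.

Yes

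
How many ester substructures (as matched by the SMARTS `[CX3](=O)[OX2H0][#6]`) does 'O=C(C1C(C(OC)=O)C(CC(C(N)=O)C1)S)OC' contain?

2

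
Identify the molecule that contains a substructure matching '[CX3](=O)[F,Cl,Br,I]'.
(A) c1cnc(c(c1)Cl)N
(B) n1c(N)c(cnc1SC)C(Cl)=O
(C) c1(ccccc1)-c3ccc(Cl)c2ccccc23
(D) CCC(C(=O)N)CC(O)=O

B

[CX3](=O)[F,Cl,Br,I] describes a carbonyl carbon bonded to a halogen (an acyl halide).
(A) has a chloro substituent but the Cl is not on a carbonyl carbon.
(B) contains an acyl chloride (-C(=O)Cl), which satisfies every atom and bond constraint.
(C) has a chloro substituent but the Cl is not on a carbonyl carbon.
(D) has a carboxylic acid group (-C(=O)OH) but the carbonyl is bonded to -OH, not to a halogen.
So the answer is (B).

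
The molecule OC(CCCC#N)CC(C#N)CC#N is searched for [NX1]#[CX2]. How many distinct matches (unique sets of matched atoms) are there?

3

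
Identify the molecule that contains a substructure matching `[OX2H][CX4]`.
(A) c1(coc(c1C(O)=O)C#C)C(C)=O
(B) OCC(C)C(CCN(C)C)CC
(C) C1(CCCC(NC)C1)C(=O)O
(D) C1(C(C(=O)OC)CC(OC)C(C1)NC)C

[OX2H][CX4] describes a hydroxyl oxygen bound to an sp3 (X4) carbon (an aliphatic alcohol).
(A) has a carboxylic acid group (-C(=O)OH) but the -OH is on a CX3 carbonyl carbon, not a CX4 carbon.
(B) contains a hydroxyl group (-OH), which satisfies every atom and bond constraint.
(C) has a carboxylic acid group (-C(=O)OH) but the -OH is on a CX3 carbonyl carbon, not a CX4 carbon.
(D) has a methoxy ether (-OCH3) but the oxygen has H0 (ether), not H1.
So the answer is (B).

B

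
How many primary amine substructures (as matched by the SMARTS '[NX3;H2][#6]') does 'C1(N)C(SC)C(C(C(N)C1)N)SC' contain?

[NX3;H2][#6] is the SMARTS for a primary amine: a trivalent nitrogen with two H attached to carbon.
The molecule carries 3 separate instances of a primary amino group (-NH2) meeting every constraint; each maps to a distinct set of atoms, giving 3 matches.

3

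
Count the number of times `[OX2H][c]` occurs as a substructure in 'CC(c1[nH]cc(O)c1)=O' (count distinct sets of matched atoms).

1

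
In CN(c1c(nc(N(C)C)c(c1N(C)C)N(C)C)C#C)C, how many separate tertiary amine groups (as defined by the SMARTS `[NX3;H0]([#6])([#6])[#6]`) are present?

4

[NX3;H0]([#6])([#6])[#6] is the SMARTS for a tertiary amine: a trivalent nitrogen with no H, bonded to three carbons.
The molecule carries 4 separate instances of a dimethylamino group (-N(CH3)2) meeting every constraint; each maps to a distinct set of atoms, giving 4 matches.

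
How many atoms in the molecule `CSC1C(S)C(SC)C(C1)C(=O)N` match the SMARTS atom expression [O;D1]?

1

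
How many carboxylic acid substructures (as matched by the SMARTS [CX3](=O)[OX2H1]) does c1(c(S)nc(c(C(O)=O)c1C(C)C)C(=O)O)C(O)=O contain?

[CX3](=O)[OX2H1] is the SMARTS for a carboxylic acid: an sp2 carbon double-bonded to O and single-bonded to an -OH oxygen.
The molecule carries 3 separate instances of a carboxylic acid group (-C(=O)OH) meeting every constraint; each maps to a distinct set of atoms, giving 3 matches.

3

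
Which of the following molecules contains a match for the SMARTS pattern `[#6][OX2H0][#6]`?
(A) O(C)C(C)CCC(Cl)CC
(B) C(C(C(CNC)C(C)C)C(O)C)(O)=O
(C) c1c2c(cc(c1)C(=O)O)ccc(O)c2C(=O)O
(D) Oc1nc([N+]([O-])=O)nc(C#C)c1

A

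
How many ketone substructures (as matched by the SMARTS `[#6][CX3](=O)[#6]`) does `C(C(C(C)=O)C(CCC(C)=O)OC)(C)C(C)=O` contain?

3

[#6][CX3](=O)[#6] is the SMARTS for a ketone: a carbonyl carbon (no H) flanked by two carbons.
The molecule carries 3 separate instances of an acetyl/ketone group (-C(=O)CH3) meeting every constraint; each maps to a distinct set of atoms, giving 3 matches.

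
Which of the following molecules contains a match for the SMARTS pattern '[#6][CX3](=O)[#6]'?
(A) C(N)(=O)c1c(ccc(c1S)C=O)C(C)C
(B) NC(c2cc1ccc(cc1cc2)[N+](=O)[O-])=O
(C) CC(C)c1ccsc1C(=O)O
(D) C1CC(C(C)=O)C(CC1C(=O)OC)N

[#6][CX3](=O)[#6] describes a carbonyl carbon (no H) flanked by two carbons (a ketone).
(A) has an aldehyde (-CHO) but the carbonyl carbon has H1, so it is not flanked by two carbons.
(B) has a primary amide (-C(=O)NH2) but one neighbour of the carbonyl carbon is N, not C.
(C) has a carboxylic acid group (-C(=O)OH) but one neighbour of the carbonyl carbon is O, not C.
(D) contains an acetyl/ketone group (-C(=O)CH3), which satisfies every atom and bond constraint.
So the answer is (D).

D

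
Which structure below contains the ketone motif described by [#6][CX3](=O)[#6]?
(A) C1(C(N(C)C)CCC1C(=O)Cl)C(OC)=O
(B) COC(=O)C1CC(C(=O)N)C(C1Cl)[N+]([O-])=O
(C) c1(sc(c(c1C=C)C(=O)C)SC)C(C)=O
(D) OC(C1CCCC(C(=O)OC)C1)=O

C

[#6][CX3](=O)[#6] describes a carbonyl carbon (no H) flanked by two carbons (a ketone).
(A) has a methyl-ester group (-C(=O)OCH3) but one neighbour of the carbonyl carbon is O, not C.
(B) has a primary amide (-C(=O)NH2) but one neighbour of the carbonyl carbon is N, not C.
(C) contains an acetyl/ketone group (-C(=O)CH3), which satisfies every atom and bond constraint.
(D) has a methyl-ester group (-C(=O)OCH3) but one neighbour of the carbonyl carbon is O, not C.
So the answer is (C).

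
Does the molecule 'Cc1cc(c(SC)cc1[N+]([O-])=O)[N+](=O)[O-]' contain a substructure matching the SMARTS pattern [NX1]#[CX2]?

No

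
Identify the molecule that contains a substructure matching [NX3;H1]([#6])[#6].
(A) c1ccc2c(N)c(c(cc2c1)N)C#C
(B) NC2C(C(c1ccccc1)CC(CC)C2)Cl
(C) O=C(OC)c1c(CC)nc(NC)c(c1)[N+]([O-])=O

[NX3;H1]([#6])[#6] describes a trivalent nitrogen with one H, bonded to two carbons (a secondary amine).
(A) has a primary amino group (-NH2) but the nitrogen has H2 and only one carbon neighbour.
(B) has a primary amino group (-NH2) but the nitrogen has H2 and only one carbon neighbour.
(C) contains an N-methylamino group (-NHCH3), which satisfies every atom and bond constraint.
So the answer is (C).

C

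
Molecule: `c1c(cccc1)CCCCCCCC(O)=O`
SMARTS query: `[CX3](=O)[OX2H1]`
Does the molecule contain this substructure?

Yes

The pattern [CX3](=O)[OX2H1] describes an sp2 carbon double-bonded to O and single-bonded to an -OH oxygen — a carboxylic acid.
The molecule carries a carboxylic acid group (-C(=O)OH), whose atoms satisfy every constraint of the query, so the pattern matches.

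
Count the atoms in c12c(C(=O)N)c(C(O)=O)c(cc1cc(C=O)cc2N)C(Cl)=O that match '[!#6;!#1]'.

8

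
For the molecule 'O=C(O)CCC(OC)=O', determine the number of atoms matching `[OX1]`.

2

The query [OX1] means: aliphatic oxygen with one total connection — typically a carbonyl =O or an oxide.
Check the 9 heavy atoms by environment: 3× C (X4) → no; 2× C (X3) → no; 2× O (X1) → match; 2× O (X2) → no.
That gives 2 matching atoms.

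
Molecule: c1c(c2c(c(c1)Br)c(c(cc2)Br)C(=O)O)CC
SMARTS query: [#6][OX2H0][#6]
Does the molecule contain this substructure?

The pattern [#6][OX2H0][#6] describes an aliphatic oxygen bridging two carbons with no H on the oxygen — an ether.
The closest candidate here is a carboxylic acid group (-C(=O)OH), but the -OH oxygen has H1; the =O is OX1, not OX2. No other fragment satisfies the full query, so there is no match.

No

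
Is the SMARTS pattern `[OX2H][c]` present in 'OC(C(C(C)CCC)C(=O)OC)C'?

No

The pattern [OX2H][c] describes a hydroxyl oxygen attached to an aromatic carbon — a phenol.
The closest candidate here is a hydroxyl group (-OH), but the -OH is on an aliphatic carbon, not an aromatic c. No other fragment satisfies the full query, so there is no match.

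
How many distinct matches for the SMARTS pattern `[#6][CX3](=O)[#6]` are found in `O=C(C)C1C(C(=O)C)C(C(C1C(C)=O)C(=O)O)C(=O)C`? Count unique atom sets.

[#6][CX3](=O)[#6] is the SMARTS for a ketone: a carbonyl carbon (no H) flanked by two carbons.
The molecule carries 4 separate instances of an acetyl/ketone group (-C(=O)CH3) meeting every constraint; each maps to a distinct set of atoms, giving 4 matches.

4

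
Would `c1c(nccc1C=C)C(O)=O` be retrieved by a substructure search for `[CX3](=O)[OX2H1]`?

The pattern [CX3](=O)[OX2H1] describes an sp2 carbon double-bonded to O and single-bonded to an -OH oxygen — a carboxylic acid.
The molecule carries a carboxylic acid group (-C(=O)OH), whose atoms satisfy every constraint of the query, so the pattern matches.

Yes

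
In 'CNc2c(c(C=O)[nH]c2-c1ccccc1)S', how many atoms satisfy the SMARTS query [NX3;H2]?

0

The query [NX3;H2] means: aliphatic N with 3 total connections, two of them H — an -NH2 nitrogen (amine or amide).
Check the 16 heavy atoms by environment: 1× n (aromatic, H1, X3) → no; 5× c (aromatic, H0, X3) → no; 1× C (H1, X3) → no; 1× O (H0, X1) → no; 1× N (H1, X3) → no; 1× C (H3, X4) → no; 5× c (aromatic, H1, X3) → no; 1× S (H1, X2) → no.
No environment satisfies the query, so 0 matching atoms.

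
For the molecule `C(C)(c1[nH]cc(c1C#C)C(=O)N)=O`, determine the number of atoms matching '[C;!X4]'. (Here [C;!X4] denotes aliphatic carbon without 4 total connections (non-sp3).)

The query [C;!X4] means: aliphatic carbon that does not have four total connections.
Check the 13 heavy atoms by environment: 1× n (aromatic, X3) → no; 4× c (aromatic, X3) → no; 2× C (X3) → match; 2× O (X1) → no; 1× C (X4) → no; 1× N (X3) → no; 2× C (X2) → match.
Summing the matching environments: 2 + 2 = 4 matching atoms.

4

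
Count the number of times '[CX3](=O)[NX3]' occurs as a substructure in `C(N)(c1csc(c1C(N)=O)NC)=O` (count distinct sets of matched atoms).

2

[CX3](=O)[NX3] is the SMARTS for an amide: a carbonyl carbon bonded to a trivalent nitrogen.
The molecule carries 2 separate instances of a primary amide (-C(=O)NH2) meeting every constraint; each maps to a distinct set of atoms, giving 2 matches.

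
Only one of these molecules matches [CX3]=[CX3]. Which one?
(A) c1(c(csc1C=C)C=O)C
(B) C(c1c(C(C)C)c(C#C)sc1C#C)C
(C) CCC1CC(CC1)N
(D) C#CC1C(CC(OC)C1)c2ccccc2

[CX3]=[CX3] describes a non-aromatic C=C double bond between two sp2 carbons (an alkene).
(A) contains a vinyl group (-CH=CH2), which satisfies every atom and bond constraint.
(B) has an ethynyl group (-C#CH) but the C-C bond is a triple bond, not a double bond.
(C) has an ethyl group (-CH2CH3) but its C-C bond is a single bond between CX4 carbons, not CX3=CX3.
(D) has an ethynyl group (-C#CH) but the C-C bond is a triple bond, not a double bond.
So the answer is (A).

A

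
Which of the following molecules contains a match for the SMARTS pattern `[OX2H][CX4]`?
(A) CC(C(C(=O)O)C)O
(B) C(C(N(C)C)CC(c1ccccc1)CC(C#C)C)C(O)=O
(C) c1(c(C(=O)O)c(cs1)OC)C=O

[OX2H][CX4] describes a hydroxyl oxygen bound to an sp3 (X4) carbon (an aliphatic alcohol).
(A) contains a hydroxyl group (-OH), which satisfies every atom and bond constraint.
(B) has a carboxylic acid group (-C(=O)OH) but the -OH is on a CX3 carbonyl carbon, not a CX4 carbon.
(C) has a methoxy ether (-OCH3) but the oxygen has H0 (ether), not H1.
So the answer is (A).

A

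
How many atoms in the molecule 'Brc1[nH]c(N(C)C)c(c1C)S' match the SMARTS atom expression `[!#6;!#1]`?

4

Check the 11 heavy atoms by environment: 1× n (aromatic) → match; 4× c (aromatic) → no; 1× Br → match; 1× N → match; 3× C → no; 1× S → match.
Summing the matching environments: 1 + 1 + 1 + 1 = 4 matching atoms.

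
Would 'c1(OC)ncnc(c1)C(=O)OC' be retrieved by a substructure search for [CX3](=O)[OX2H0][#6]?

Yes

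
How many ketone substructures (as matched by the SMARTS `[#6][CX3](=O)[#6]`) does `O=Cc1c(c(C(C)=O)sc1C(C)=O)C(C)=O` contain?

3

[#6][CX3](=O)[#6] is the SMARTS for a ketone: a carbonyl carbon (no H) flanked by two carbons.
The molecule carries 3 separate instances of an acetyl/ketone group (-C(=O)CH3) meeting every constraint; each maps to a distinct set of atoms, giving 3 matches.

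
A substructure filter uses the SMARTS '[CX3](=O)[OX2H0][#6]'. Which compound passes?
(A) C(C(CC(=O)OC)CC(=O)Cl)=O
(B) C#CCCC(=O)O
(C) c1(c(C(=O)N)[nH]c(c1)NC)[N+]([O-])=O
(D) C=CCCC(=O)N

A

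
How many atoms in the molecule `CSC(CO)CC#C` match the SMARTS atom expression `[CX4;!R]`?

4

Check the 8 heavy atoms by environment: 4× C (X4, acyclic) → match; 2× C (X2, acyclic) → no; 1× S (X2, acyclic) → no; 1× O (X2, acyclic) → no.
That gives 4 matching atoms.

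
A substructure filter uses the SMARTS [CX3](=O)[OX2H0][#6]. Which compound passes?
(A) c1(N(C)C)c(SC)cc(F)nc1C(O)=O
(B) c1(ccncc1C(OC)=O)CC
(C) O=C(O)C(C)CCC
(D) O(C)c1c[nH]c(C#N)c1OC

[CX3](=O)[OX2H0][#6] describes a carbonyl carbon bonded to an oxygen that is itself bonded to carbon (no H on that O) (an ester).
(A) has a carboxylic acid group (-C(=O)OH) but the singly-bonded O carries H (OX2H1, not H0).
(B) contains a methyl-ester group (-C(=O)OCH3), which satisfies every atom and bond constraint.
(C) has a carboxylic acid group (-C(=O)OH) but the singly-bonded O carries H (OX2H1, not H0).
(D) has a methoxy ether (-OCH3) but the ether oxygen is not adjacent to a C=O carbon.
So the answer is (B).

B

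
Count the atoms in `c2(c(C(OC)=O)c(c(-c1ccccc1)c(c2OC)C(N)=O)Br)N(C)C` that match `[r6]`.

12

Check the 25 heavy atoms by environment: 12× c (aromatic, in 6-ring) → match; 4× O (acyclic) → no; 6× C (acyclic) → no; 2× N (acyclic) → no; 1× Br (acyclic) → no.
That gives 12 matching atoms.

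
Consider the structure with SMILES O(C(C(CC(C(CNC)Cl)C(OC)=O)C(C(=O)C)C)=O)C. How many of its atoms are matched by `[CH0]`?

3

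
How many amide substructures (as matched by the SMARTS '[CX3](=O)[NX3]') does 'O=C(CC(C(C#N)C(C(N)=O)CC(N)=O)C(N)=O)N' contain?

[CX3](=O)[NX3] is the SMARTS for an amide: a carbonyl carbon bonded to a trivalent nitrogen.
The molecule carries 4 separate instances of a primary amide (-C(=O)NH2) meeting every constraint; each maps to a distinct set of atoms, giving 4 matches.

4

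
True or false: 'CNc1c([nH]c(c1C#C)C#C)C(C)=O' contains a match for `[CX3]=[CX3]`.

False

The pattern [CX3]=[CX3] describes a non-aromatic C=C double bond between two sp2 carbons — an alkene.
The closest candidate here is an ethynyl group (-C#CH), but the C-C bond is a triple bond, not a double bond. No other fragment satisfies the full query, so there is no match.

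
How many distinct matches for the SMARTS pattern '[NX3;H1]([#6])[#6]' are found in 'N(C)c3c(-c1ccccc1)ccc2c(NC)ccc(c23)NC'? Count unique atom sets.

[NX3;H1]([#6])[#6] is the SMARTS for a secondary amine: a trivalent nitrogen with one H, bonded to two carbons.
The molecule carries 3 separate instances of an N-methylamino group (-NHCH3) meeting every constraint; each maps to a distinct set of atoms, giving 3 matches.

3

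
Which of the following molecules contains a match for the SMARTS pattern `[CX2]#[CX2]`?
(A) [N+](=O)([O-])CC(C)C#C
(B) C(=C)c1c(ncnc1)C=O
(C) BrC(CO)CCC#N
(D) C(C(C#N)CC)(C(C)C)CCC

A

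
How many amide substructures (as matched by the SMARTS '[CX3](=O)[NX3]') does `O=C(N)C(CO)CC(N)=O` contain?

2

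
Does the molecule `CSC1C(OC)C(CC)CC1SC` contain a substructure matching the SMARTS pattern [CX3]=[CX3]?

No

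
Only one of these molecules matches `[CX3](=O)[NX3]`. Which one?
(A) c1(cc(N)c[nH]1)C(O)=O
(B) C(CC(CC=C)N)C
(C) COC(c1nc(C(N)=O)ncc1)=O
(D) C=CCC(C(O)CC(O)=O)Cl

C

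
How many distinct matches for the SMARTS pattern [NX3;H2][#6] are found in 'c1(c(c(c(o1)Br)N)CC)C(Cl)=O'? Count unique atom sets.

1

[NX3;H2][#6] is the SMARTS for a primary amine: a trivalent nitrogen with two H attached to carbon.
Exactly one fragment in the molecule meets all constraints, giving 1 match.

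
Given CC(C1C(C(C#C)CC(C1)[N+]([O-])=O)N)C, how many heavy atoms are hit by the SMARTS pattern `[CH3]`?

2

Check the 15 heavy atoms by environment: 6× C (H1) → no; 2× C (H2) → no; 1× C (H0) → no; 1× N (H2) → no; 2× C (H3) → match; 1× N (charge +1, H0) → no; 1× O (charge -1, H0) → no; 1× O (H0) → no.
That gives 2 matching atoms.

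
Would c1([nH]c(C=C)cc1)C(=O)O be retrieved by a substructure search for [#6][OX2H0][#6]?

No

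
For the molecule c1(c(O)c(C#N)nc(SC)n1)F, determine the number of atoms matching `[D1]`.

4

Check the 12 heavy atoms by environment: 2× n (aromatic, D2) → no; 4× c (aromatic, D3) → no; 1× F (D1) → match; 1× C (D2) → no; 1× N (D1) → match; 1× S (D2) → no; 1× C (D1) → match; 1× O (D1) → match.
Summing the matching environments: 1 + 1 + 1 + 1 = 4 matching atoms.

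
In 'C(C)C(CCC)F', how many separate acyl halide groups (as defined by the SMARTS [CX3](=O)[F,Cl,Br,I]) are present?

0

[CX3](=O)[F,Cl,Br,I] is the SMARTS for an acyl halide: a carbonyl carbon bonded to a halogen.
No fragment in the molecule satisfies every constraint, giving 0 matches.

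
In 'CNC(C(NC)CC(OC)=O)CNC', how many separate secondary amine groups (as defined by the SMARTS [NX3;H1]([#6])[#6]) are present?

3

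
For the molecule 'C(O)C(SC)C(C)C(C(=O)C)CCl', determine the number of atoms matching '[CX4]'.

8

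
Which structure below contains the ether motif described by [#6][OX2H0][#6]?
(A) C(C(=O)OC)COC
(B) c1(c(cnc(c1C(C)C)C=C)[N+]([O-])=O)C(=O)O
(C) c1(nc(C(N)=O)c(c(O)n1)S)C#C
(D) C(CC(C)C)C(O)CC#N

A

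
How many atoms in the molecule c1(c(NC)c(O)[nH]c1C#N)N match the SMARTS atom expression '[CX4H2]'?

The query [CX4H2] means: sp3 carbon (X4) with exactly two hydrogens.
Check the 11 heavy atoms by environment: 1× n (aromatic, H1, X3) → no; 4× c (aromatic, H0, X3) → no; 1× O (H1, X2) → no; 1× N (H2, X3) → no; 1× C (H0, X2) → no; 1× N (H0, X1) → no; 1× N (H1, X3) → no; 1× C (H3, X4) → no.
No environment satisfies the query, so 0 matching atoms.

0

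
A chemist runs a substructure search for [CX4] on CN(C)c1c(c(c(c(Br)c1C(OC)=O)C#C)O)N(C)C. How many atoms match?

The query [CX4] means: C with X4: aliphatic carbon with exactly 4 total connections (bonds + H).
Check the 20 heavy atoms by environment: 6× c (aromatic, X3) → no; 2× C (X2) → no; 1× Br (X1) → no; 2× N (X3) → no; 5× C (X4) → match; 1× C (X3) → no; 1× O (X1) → no; 2× O (X2) → no.
That gives 5 matching atoms.

5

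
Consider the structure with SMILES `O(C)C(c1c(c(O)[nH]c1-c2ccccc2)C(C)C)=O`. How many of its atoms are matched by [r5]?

5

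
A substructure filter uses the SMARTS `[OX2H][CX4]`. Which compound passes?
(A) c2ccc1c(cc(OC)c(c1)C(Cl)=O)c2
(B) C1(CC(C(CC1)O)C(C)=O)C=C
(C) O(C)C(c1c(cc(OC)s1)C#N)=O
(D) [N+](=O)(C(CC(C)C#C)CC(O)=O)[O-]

B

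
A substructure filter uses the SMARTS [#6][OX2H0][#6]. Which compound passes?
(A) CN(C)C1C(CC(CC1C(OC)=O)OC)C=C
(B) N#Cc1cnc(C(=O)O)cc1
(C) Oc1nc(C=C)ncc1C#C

A

[#6][OX2H0][#6] describes an aliphatic oxygen bridging two carbons with no H on the oxygen (an ether).
(A) contains a methoxy ether (-OCH3), which satisfies every atom and bond constraint.
(B) has a carboxylic acid group (-C(=O)OH) but the -OH oxygen has H1; the =O is OX1, not OX2.
(C) has a hydroxyl group (-OH) but the oxygen has H1, not H0 bridging two carbons.
So the answer is (A).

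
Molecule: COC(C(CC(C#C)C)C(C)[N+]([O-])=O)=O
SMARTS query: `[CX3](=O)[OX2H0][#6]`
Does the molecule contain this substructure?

Yes

The pattern [CX3](=O)[OX2H0][#6] describes a carbonyl carbon bonded to an oxygen that is itself bonded to carbon (no H on that O) — an ester.
The molecule carries a methyl-ester group (-C(=O)OCH3), whose atoms satisfy every constraint of the query, so the pattern matches.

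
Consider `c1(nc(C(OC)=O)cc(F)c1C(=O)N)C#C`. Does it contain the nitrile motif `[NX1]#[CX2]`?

No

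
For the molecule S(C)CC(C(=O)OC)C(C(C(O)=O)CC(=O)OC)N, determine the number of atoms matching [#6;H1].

3

The query [#6;H1] means: any carbon bearing exactly one hydrogen.
Check the 19 heavy atoms by environment: 2× C (H2) → no; 3× C (H1) → match; 3× C (H0) → no; 5× O (H0) → no; 3× C (H3) → no; 1× S (H0) → no; 1× O (H1) → no; 1× N (H2) → no.
That gives 3 matching atoms.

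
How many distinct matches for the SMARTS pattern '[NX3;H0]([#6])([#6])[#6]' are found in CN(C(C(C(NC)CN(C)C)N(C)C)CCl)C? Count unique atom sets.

[NX3;H0]([#6])([#6])[#6] is the SMARTS for a tertiary amine: a trivalent nitrogen with no H, bonded to three carbons.
The molecule carries 3 separate instances of a dimethylamino group (-N(CH3)2) meeting every constraint; each maps to a distinct set of atoms, giving 3 matches.

3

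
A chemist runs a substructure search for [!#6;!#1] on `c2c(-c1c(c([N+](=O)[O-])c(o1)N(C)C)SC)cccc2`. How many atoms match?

6

The query [!#6;!#1] means: not carbon and not hydrogen — any heteroatom.
Check the 19 heavy atoms by environment: 1× o (aromatic) → match; 10× c (aromatic) → no; 1× N → match; 3× C → no; 1× N (charge +1) → match; 1× O (charge -1) → match; 1× O → match; 1× S → match.
Summing the matching environments: 1 + 1 + 1 + 1 + 1 + 1 = 6 matching atoms.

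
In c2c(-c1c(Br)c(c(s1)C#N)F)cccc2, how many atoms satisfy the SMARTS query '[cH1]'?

The query [cH1] means: aromatic carbon bearing exactly one hydrogen.
Check the 15 heavy atoms by environment: 1× s (aromatic, H0) → no; 5× c (aromatic, H0) → no; 1× Br (H0) → no; 1× C (H0) → no; 1× N (H0) → no; 1× F (H0) → no; 5× c (aromatic, H1) → match.
That gives 5 matching atoms.

5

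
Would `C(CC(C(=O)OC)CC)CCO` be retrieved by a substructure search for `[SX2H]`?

No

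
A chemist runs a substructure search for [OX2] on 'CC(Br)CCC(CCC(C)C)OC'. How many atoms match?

The query [OX2] means: aliphatic oxygen with two total connections — ether, hydroxyl, or ester single-bond O.
Check the 13 heavy atoms by environment: 11× C (X4) → no; 1× O (X2) → match; 1× Br (X1) → no.
That gives 1 matching atom.

1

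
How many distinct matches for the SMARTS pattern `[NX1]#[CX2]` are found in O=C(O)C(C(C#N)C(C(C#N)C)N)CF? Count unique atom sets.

2

[NX1]#[CX2] is the SMARTS for a nitrile: a nitrogen triple-bonded to a two-connected carbon.
The molecule carries 2 separate instances of a nitrile (-C#N) meeting every constraint; each maps to a distinct set of atoms, giving 2 matches.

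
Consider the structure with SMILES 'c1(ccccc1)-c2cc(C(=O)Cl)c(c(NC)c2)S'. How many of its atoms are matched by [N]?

1

The query [N] means: uppercase N matches aliphatic (non-aromatic) nitrogen only.
Check the 18 heavy atoms by environment: 12× c (aromatic) → no; 1× S → no; 2× C → no; 1× O → no; 1× Cl → no; 1× N → match.
That gives 1 matching atom.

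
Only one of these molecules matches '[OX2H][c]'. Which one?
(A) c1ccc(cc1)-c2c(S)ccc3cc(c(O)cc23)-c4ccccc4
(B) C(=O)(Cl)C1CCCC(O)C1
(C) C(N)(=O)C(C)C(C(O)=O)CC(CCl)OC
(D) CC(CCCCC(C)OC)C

[OX2H][c] describes a hydroxyl oxygen attached to an aromatic carbon (a phenol).
(A) contains a hydroxyl group (-OH), which satisfies every atom and bond constraint.
(B) has a hydroxyl group (-OH) but the -OH is on an aliphatic carbon, not an aromatic c.
(C) has a methoxy ether (-OCH3) but the oxygen has H0, not H1.
(D) has a methoxy ether (-OCH3) but the oxygen has H0, not H1.
So the answer is (A).

A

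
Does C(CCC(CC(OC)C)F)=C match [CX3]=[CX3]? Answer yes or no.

The pattern [CX3]=[CX3] describes a non-aromatic C=C double bond between two sp2 carbons — an alkene.
The molecule carries a vinyl group (-CH=CH2), whose atoms satisfy every constraint of the query, so the pattern matches.

Yes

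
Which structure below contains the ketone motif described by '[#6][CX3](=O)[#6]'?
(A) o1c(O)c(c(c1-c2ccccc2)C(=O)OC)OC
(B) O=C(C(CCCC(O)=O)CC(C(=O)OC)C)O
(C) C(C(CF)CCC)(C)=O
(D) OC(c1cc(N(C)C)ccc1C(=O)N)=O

C

[#6][CX3](=O)[#6] describes a carbonyl carbon (no H) flanked by two carbons (a ketone).
(A) has a methyl-ester group (-C(=O)OCH3) but one neighbour of the carbonyl carbon is O, not C.
(B) has a carboxylic acid group (-C(=O)OH) but one neighbour of the carbonyl carbon is O, not C.
(C) contains an acetyl/ketone group (-C(=O)CH3), which satisfies every atom and bond constraint.
(D) has a carboxylic acid group (-C(=O)OH) but one neighbour of the carbonyl carbon is O, not C.
So the answer is (C).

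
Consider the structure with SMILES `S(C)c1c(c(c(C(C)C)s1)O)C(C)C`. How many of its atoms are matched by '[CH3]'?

Check the 14 heavy atoms by environment: 1× s (aromatic, H0) → no; 4× c (aromatic, H0) → no; 1× S (H0) → no; 5× C (H3) → match; 1× O (H1) → no; 2× C (H1) → no.
That gives 5 matching atoms.

5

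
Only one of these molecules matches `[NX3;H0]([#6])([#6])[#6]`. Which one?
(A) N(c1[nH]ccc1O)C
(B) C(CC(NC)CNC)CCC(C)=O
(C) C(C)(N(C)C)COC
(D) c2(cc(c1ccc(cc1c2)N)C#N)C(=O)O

C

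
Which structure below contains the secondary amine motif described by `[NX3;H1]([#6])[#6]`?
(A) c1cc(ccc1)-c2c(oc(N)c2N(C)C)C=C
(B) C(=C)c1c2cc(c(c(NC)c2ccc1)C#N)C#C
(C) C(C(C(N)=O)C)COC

B

[NX3;H1]([#6])[#6] describes a trivalent nitrogen with one H, bonded to two carbons (a secondary amine).
(A) has a dimethylamino group (-N(CH3)2) but the nitrogen has H0, not H1.
(B) contains an N-methylamino group (-NHCH3), which satisfies every atom and bond constraint.
(C) has a primary amide (-C(=O)NH2) but the -C(=O)NH2 nitrogen has H2, not H1.
So the answer is (B).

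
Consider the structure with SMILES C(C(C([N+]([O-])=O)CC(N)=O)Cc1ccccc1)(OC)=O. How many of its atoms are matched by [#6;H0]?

3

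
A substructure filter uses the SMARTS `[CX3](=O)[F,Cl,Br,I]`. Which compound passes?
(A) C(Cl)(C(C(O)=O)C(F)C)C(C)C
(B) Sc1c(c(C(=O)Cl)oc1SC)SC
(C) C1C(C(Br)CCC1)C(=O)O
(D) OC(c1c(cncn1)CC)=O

[CX3](=O)[F,Cl,Br,I] describes a carbonyl carbon bonded to a halogen (an acyl halide).
(A) has a chloro substituent but the Cl is not on a carbonyl carbon.
(B) contains an acyl chloride (-C(=O)Cl), which satisfies every atom and bond constraint.
(C) has a carboxylic acid group (-C(=O)OH) but the carbonyl is bonded to -OH, not to a halogen.
(D) has a carboxylic acid group (-C(=O)OH) but the carbonyl is bonded to -OH, not to a halogen.
So the answer is (B).

B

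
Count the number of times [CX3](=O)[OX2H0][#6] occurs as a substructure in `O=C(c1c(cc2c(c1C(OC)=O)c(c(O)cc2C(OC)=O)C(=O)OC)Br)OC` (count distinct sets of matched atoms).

4

[CX3](=O)[OX2H0][#6] is the SMARTS for an ester: a carbonyl carbon bonded to an oxygen that is itself bonded to carbon (no H on that O).
The molecule carries 4 separate instances of a methyl-ester group (-C(=O)OCH3) meeting every constraint; each maps to a distinct set of atoms, giving 4 matches.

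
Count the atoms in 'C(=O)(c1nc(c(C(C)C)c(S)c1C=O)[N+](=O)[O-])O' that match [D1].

The query [D1] means: atom with exactly one heavy-atom neighbour (degree 1).
Check the 18 heavy atoms by environment: 1× n (aromatic, D2) → no; 5× c (aromatic, D3) → no; 1× N (charge +1, D3) → no; 1× O (charge -1, D1) → match; 4× O (D1) → match; 2× C (D3) → no; 2× C (D1) → match; 1× S (D1) → match; 1× C (D2) → no.
Summing the matching environments: 1 + 4 + 2 + 1 = 8 matching atoms.

8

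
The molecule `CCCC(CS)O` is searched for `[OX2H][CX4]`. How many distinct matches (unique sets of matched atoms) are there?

1

[OX2H][CX4] is the SMARTS for an aliphatic alcohol: a hydroxyl oxygen bound to an sp3 (X4) carbon.
Exactly one fragment in the molecule meets all constraints, giving 1 match.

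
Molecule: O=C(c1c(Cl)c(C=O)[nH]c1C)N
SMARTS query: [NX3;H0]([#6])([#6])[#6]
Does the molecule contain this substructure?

The pattern [NX3;H0]([#6])([#6])[#6] describes a trivalent nitrogen with no H, bonded to three carbons — a tertiary amine.
The closest candidate here is a primary amide (-C(=O)NH2), but the amide nitrogen has H2 and only one carbon neighbour. No other fragment satisfies the full query, so there is no match.

No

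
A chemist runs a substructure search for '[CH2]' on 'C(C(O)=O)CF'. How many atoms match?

The query [CH2] means: aliphatic carbon with exactly two hydrogens.
Check the 6 heavy atoms by environment: 2× C (H2) → match; 1× C (H0) → no; 1× O (H0) → no; 1× O (H1) → no; 1× F (H0) → no.
That gives 2 matching atoms.

2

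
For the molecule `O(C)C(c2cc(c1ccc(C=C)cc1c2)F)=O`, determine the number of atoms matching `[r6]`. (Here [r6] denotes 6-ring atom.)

10

The query [r6] means: r6 matches atoms in a six-membered ring.
Check the 17 heavy atoms by environment: 10× c (aromatic, in 6-ring) → match; 4× C (acyclic) → no; 2× O (acyclic) → no; 1× F (acyclic) → no.
That gives 10 matching atoms.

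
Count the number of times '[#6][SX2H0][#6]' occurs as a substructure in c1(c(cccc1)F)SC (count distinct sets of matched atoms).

[#6][SX2H0][#6] is the SMARTS for a thioether: an aliphatic sulfur bridging two carbons with no H on the sulfur.
Exactly one fragment in the molecule meets all constraints, giving 1 match.

1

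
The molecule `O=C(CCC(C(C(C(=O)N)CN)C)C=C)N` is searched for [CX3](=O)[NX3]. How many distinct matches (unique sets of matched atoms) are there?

2

[CX3](=O)[NX3] is the SMARTS for an amide: a carbonyl carbon bonded to a trivalent nitrogen.
The molecule carries 2 separate instances of a primary amide (-C(=O)NH2) meeting every constraint; each maps to a distinct set of atoms, giving 2 matches.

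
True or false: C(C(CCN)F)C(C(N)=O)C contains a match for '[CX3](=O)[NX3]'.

The pattern [CX3](=O)[NX3] describes a carbonyl carbon bonded to a trivalent nitrogen — an amide.
The molecule carries a primary amide (-C(=O)NH2), whose atoms satisfy every constraint of the query, so the pattern matches.

True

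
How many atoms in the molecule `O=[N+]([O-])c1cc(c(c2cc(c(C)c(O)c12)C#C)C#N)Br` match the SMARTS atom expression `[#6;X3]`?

10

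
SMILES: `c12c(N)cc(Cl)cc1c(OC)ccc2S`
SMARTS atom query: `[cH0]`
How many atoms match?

6

The query [cH0] means: aromatic carbon with no attached hydrogen (substituted or ring-fusion).
Check the 15 heavy atoms by environment: 6× c (aromatic, H0) → match; 4× c (aromatic, H1) → no; 1× Cl (H0) → no; 1× S (H1) → no; 1× N (H2) → no; 1× O (H0) → no; 1× C (H3) → no.
That gives 6 matching atoms.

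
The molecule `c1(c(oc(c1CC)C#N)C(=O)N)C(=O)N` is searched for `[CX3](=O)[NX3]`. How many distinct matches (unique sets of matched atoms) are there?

2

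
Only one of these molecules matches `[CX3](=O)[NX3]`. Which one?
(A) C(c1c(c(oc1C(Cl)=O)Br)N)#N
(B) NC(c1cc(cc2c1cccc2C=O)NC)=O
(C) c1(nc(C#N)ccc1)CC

B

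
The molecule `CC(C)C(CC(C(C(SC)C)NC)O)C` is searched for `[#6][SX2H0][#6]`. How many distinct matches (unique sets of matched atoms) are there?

1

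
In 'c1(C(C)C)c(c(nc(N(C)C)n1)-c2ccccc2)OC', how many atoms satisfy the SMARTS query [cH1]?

5

Check the 20 heavy atoms by environment: 2× n (aromatic, H0) → no; 5× c (aromatic, H0) → no; 1× C (H1) → no; 5× C (H3) → no; 1× O (H0) → no; 5× c (aromatic, H1) → match; 1× N (H0) → no.
That gives 5 matching atoms.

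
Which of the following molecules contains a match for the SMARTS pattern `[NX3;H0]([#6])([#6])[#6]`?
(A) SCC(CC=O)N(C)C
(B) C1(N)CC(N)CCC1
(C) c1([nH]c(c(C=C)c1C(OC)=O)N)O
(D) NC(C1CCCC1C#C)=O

[NX3;H0]([#6])([#6])[#6] describes a trivalent nitrogen with no H, bonded to three carbons (a tertiary amine).
(A) contains a dimethylamino group (-N(CH3)2), which satisfies every atom and bond constraint.
(B) has a primary amino group (-NH2) but the nitrogen has H2, not H0 with three carbons.
(C) has a primary amino group (-NH2) but the nitrogen has H2, not H0 with three carbons.
(D) has a primary amide (-C(=O)NH2) but the amide nitrogen has H2 and only one carbon neighbour.
So the answer is (A).

A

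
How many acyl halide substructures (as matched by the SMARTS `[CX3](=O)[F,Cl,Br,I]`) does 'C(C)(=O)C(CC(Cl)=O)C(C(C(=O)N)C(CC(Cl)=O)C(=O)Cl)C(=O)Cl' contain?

4

[CX3](=O)[F,Cl,Br,I] is the SMARTS for an acyl halide: a carbonyl carbon bonded to a halogen.
The molecule carries 4 separate instances of an acyl chloride (-C(=O)Cl) meeting every constraint; each maps to a distinct set of atoms, giving 4 matches.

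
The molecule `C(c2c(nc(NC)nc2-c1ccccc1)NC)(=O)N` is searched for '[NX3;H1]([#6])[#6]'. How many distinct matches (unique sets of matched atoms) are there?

2

[NX3;H1]([#6])[#6] is the SMARTS for a secondary amine: a trivalent nitrogen with one H, bonded to two carbons.
The molecule carries 2 separate instances of an N-methylamino group (-NHCH3) meeting every constraint; each maps to a distinct set of atoms, giving 2 matches.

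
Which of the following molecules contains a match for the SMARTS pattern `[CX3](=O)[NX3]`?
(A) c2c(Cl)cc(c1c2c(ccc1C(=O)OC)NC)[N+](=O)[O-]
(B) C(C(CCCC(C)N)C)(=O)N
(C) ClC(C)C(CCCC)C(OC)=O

B

[CX3](=O)[NX3] describes a carbonyl carbon bonded to a trivalent nitrogen (an amide).
(A) has a methyl-ester group (-C(=O)OCH3) but the carbonyl is bonded to O, not to an NX3 nitrogen.
(B) contains a primary amide (-C(=O)NH2), which satisfies every atom and bond constraint.
(C) has a methyl-ester group (-C(=O)OCH3) but the carbonyl is bonded to O, not to an NX3 nitrogen.
So the answer is (B).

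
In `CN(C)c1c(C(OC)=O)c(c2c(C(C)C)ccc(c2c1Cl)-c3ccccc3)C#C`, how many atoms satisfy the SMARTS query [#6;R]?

16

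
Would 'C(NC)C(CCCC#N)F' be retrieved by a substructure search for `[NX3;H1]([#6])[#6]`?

Yes

The pattern [NX3;H1]([#6])[#6] describes a trivalent nitrogen with one H, bonded to two carbons — a secondary amine.
The molecule carries an N-methylamino group (-NHCH3), whose atoms satisfy every constraint of the query, so the pattern matches.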